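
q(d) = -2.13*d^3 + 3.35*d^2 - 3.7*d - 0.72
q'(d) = -6.39*d^2 + 6.7*d - 3.7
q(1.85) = -9.59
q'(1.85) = -13.17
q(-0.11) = -0.27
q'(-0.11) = -4.51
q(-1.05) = 9.32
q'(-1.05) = -17.78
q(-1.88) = 32.23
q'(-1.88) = -38.88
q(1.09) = -3.53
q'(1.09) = -3.99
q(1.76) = -8.47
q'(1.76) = -11.70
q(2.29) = -17.20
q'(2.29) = -21.87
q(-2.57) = 67.07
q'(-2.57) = -63.12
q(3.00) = -39.18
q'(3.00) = -41.11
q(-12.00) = 4206.72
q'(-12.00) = -1004.26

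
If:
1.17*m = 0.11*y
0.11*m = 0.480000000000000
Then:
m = 4.36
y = 46.41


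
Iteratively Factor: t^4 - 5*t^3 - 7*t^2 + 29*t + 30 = (t + 2)*(t^3 - 7*t^2 + 7*t + 15) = (t + 1)*(t + 2)*(t^2 - 8*t + 15) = (t - 5)*(t + 1)*(t + 2)*(t - 3)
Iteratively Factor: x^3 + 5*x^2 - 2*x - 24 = (x + 4)*(x^2 + x - 6) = (x - 2)*(x + 4)*(x + 3)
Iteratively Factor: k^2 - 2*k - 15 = (k + 3)*(k - 5)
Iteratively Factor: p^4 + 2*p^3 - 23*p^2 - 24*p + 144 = (p - 3)*(p^3 + 5*p^2 - 8*p - 48) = (p - 3)*(p + 4)*(p^2 + p - 12) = (p - 3)*(p + 4)^2*(p - 3)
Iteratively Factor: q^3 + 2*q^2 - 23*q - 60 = (q - 5)*(q^2 + 7*q + 12) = (q - 5)*(q + 3)*(q + 4)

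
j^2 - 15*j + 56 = (j - 8)*(j - 7)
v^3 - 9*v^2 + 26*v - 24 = (v - 4)*(v - 3)*(v - 2)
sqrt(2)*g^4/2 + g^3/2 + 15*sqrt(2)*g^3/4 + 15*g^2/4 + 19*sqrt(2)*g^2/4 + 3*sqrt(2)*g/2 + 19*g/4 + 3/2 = (g/2 + 1/2)*(g + 1/2)*(g + 6)*(sqrt(2)*g + 1)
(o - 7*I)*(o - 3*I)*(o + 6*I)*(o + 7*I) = o^4 + 3*I*o^3 + 67*o^2 + 147*I*o + 882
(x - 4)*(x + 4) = x^2 - 16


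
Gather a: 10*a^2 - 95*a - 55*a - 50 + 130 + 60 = 10*a^2 - 150*a + 140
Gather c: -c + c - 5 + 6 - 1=0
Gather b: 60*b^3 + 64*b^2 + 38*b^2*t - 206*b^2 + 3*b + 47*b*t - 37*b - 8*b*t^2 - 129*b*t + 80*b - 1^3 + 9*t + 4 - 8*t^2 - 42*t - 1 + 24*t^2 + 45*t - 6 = 60*b^3 + b^2*(38*t - 142) + b*(-8*t^2 - 82*t + 46) + 16*t^2 + 12*t - 4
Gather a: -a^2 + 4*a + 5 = -a^2 + 4*a + 5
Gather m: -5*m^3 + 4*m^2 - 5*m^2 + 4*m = -5*m^3 - m^2 + 4*m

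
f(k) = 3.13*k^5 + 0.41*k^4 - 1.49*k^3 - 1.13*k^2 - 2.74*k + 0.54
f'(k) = 15.65*k^4 + 1.64*k^3 - 4.47*k^2 - 2.26*k - 2.74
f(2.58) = 336.33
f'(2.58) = 683.25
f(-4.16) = -3677.08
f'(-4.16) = 4498.16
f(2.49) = 279.07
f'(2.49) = 590.84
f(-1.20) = -2.16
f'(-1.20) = 23.15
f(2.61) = 357.32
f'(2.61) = 716.30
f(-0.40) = 1.53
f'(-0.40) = -2.26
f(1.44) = 10.95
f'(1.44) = 56.93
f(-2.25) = -152.03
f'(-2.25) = 362.13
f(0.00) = 0.54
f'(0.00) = -2.74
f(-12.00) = -767896.98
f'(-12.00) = 321065.18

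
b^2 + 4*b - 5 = (b - 1)*(b + 5)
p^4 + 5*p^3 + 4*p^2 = p^2*(p + 1)*(p + 4)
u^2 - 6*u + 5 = (u - 5)*(u - 1)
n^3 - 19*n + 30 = (n - 3)*(n - 2)*(n + 5)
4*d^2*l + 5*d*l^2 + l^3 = l*(d + l)*(4*d + l)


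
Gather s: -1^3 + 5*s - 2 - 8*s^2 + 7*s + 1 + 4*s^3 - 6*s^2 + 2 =4*s^3 - 14*s^2 + 12*s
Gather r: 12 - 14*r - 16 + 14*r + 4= 0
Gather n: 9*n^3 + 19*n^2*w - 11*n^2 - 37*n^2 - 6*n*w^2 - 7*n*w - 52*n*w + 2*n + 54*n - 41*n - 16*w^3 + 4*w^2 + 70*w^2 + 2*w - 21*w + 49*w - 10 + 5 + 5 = 9*n^3 + n^2*(19*w - 48) + n*(-6*w^2 - 59*w + 15) - 16*w^3 + 74*w^2 + 30*w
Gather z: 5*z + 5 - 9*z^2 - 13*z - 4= -9*z^2 - 8*z + 1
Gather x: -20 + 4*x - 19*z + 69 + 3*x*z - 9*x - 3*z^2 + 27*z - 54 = x*(3*z - 5) - 3*z^2 + 8*z - 5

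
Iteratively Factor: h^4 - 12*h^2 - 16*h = (h + 2)*(h^3 - 2*h^2 - 8*h) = (h + 2)^2*(h^2 - 4*h) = h*(h + 2)^2*(h - 4)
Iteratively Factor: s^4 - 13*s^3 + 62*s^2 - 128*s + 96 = (s - 4)*(s^3 - 9*s^2 + 26*s - 24) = (s - 4)*(s - 2)*(s^2 - 7*s + 12) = (s - 4)*(s - 3)*(s - 2)*(s - 4)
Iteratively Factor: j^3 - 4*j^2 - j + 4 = (j - 1)*(j^2 - 3*j - 4) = (j - 4)*(j - 1)*(j + 1)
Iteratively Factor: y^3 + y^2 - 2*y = (y - 1)*(y^2 + 2*y) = y*(y - 1)*(y + 2)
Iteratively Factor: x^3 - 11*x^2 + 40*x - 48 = (x - 4)*(x^2 - 7*x + 12) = (x - 4)*(x - 3)*(x - 4)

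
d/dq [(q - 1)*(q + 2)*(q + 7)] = 3*q^2 + 16*q + 5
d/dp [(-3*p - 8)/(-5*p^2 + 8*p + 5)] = (-15*p^2 - 80*p + 49)/(25*p^4 - 80*p^3 + 14*p^2 + 80*p + 25)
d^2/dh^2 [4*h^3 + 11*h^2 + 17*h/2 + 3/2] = 24*h + 22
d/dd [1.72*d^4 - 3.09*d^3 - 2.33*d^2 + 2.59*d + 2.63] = 6.88*d^3 - 9.27*d^2 - 4.66*d + 2.59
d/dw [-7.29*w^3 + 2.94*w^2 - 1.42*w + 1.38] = -21.87*w^2 + 5.88*w - 1.42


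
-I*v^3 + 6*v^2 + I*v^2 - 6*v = v*(v + 6*I)*(-I*v + I)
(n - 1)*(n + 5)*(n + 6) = n^3 + 10*n^2 + 19*n - 30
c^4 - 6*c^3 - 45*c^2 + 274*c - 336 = (c - 8)*(c - 3)*(c - 2)*(c + 7)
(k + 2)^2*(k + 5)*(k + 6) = k^4 + 15*k^3 + 78*k^2 + 164*k + 120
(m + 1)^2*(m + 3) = m^3 + 5*m^2 + 7*m + 3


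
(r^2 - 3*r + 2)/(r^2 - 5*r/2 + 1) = 2*(r - 1)/(2*r - 1)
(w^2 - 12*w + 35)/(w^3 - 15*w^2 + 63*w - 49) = (w - 5)/(w^2 - 8*w + 7)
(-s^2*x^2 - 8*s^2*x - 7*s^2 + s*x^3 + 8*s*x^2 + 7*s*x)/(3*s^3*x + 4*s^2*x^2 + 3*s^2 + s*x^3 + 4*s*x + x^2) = s*(-s*x^2 - 8*s*x - 7*s + x^3 + 8*x^2 + 7*x)/(3*s^3*x + 4*s^2*x^2 + 3*s^2 + s*x^3 + 4*s*x + x^2)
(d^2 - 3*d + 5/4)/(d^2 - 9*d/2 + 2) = (d - 5/2)/(d - 4)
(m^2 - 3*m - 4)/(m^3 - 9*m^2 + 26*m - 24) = (m + 1)/(m^2 - 5*m + 6)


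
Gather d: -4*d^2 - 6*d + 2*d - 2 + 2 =-4*d^2 - 4*d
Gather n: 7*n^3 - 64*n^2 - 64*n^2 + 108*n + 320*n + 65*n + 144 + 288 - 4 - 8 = 7*n^3 - 128*n^2 + 493*n + 420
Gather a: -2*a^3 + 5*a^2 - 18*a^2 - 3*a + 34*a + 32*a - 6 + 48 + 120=-2*a^3 - 13*a^2 + 63*a + 162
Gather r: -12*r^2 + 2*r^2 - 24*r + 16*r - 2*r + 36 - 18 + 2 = -10*r^2 - 10*r + 20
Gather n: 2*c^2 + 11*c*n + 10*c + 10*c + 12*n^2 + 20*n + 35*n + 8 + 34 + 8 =2*c^2 + 20*c + 12*n^2 + n*(11*c + 55) + 50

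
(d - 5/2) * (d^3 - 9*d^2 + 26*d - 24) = d^4 - 23*d^3/2 + 97*d^2/2 - 89*d + 60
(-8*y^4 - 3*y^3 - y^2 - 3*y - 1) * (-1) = 8*y^4 + 3*y^3 + y^2 + 3*y + 1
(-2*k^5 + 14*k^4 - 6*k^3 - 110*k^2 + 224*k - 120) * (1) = -2*k^5 + 14*k^4 - 6*k^3 - 110*k^2 + 224*k - 120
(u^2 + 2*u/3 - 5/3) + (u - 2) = u^2 + 5*u/3 - 11/3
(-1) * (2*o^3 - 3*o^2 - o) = -2*o^3 + 3*o^2 + o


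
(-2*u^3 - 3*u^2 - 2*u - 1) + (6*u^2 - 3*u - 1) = -2*u^3 + 3*u^2 - 5*u - 2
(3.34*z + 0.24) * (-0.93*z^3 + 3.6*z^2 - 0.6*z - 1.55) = -3.1062*z^4 + 11.8008*z^3 - 1.14*z^2 - 5.321*z - 0.372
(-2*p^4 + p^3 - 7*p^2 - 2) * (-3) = 6*p^4 - 3*p^3 + 21*p^2 + 6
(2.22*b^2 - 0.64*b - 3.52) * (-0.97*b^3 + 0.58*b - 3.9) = -2.1534*b^5 + 0.6208*b^4 + 4.702*b^3 - 9.0292*b^2 + 0.4544*b + 13.728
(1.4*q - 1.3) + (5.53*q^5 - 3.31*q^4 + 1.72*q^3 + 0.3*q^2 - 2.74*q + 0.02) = 5.53*q^5 - 3.31*q^4 + 1.72*q^3 + 0.3*q^2 - 1.34*q - 1.28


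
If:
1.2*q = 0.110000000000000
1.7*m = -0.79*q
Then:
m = -0.04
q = 0.09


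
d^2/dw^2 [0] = 0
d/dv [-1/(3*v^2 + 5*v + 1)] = (6*v + 5)/(3*v^2 + 5*v + 1)^2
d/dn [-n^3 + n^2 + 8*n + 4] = -3*n^2 + 2*n + 8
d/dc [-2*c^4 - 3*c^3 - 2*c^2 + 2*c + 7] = -8*c^3 - 9*c^2 - 4*c + 2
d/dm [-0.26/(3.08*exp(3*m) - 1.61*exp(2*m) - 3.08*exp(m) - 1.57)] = (2.4024*exp(2*m) - 0.8372*exp(m) - 0.8008)*exp(m)/(-3.08*exp(3*m) + 1.61*exp(2*m) + 3.08*exp(m) + 1.57)^2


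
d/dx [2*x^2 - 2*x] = 4*x - 2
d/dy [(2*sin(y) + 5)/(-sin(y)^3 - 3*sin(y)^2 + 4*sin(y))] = (4*sin(y)^3 + 21*sin(y)^2 + 30*sin(y) - 20)*cos(y)/((sin(y) - 1)^2*(sin(y) + 4)^2*sin(y)^2)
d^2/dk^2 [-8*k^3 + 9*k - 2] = -48*k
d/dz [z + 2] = 1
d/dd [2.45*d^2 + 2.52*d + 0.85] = 4.9*d + 2.52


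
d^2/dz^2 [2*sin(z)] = -2*sin(z)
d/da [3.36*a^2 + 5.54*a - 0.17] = 6.72*a + 5.54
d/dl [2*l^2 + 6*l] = 4*l + 6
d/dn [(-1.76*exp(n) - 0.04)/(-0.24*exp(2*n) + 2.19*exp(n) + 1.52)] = (-(0.48*exp(n) - 2.19)*(1.76*exp(n) + 0.04) + 0.4224*exp(2*n) - 3.8544*exp(n) - 2.6752)*exp(n)/(-0.24*exp(2*n) + 2.19*exp(n) + 1.52)^2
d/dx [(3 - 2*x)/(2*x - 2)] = -1/(2*(x - 1)^2)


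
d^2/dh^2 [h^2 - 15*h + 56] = 2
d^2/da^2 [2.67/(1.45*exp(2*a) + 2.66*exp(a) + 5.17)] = (2.67*(2.9*exp(a) + 2.66)*(5.8*exp(a) + 5.32)*exp(a) - (15.486*exp(a) + 7.1022)*(1.45*exp(2*a) + 2.66*exp(a) + 5.17))*exp(a)/(1.45*exp(2*a) + 2.66*exp(a) + 5.17)^3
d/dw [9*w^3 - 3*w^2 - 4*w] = 27*w^2 - 6*w - 4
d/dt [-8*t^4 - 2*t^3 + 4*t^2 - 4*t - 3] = -32*t^3 - 6*t^2 + 8*t - 4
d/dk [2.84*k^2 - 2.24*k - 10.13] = 5.68*k - 2.24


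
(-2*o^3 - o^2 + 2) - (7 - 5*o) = -2*o^3 - o^2 + 5*o - 5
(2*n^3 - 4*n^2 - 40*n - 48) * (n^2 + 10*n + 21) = 2*n^5 + 16*n^4 - 38*n^3 - 532*n^2 - 1320*n - 1008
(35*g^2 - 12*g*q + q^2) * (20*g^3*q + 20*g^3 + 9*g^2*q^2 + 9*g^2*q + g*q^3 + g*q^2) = 700*g^5*q + 700*g^5 + 75*g^4*q^2 + 75*g^4*q - 53*g^3*q^3 - 53*g^3*q^2 - 3*g^2*q^4 - 3*g^2*q^3 + g*q^5 + g*q^4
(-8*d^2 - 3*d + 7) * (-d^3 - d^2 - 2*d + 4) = 8*d^5 + 11*d^4 + 12*d^3 - 33*d^2 - 26*d + 28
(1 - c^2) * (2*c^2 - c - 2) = -2*c^4 + c^3 + 4*c^2 - c - 2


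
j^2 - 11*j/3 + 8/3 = (j - 8/3)*(j - 1)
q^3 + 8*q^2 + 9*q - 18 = (q - 1)*(q + 3)*(q + 6)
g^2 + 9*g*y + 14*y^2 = (g + 2*y)*(g + 7*y)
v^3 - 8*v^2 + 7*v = v*(v - 7)*(v - 1)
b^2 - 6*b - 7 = (b - 7)*(b + 1)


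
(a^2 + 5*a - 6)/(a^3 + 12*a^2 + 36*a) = (a - 1)/(a*(a + 6))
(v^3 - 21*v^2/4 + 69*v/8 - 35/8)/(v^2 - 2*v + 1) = (8*v^2 - 34*v + 35)/(8*(v - 1))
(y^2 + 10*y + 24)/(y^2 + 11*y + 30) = (y + 4)/(y + 5)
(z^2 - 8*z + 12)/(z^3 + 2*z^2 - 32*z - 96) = (z - 2)/(z^2 + 8*z + 16)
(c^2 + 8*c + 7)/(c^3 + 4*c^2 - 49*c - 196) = (c + 1)/(c^2 - 3*c - 28)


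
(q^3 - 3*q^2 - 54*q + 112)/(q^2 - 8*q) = q + 5 - 14/q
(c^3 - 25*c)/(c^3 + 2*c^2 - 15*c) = (c - 5)/(c - 3)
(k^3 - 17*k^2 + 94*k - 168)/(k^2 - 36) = (k^2 - 11*k + 28)/(k + 6)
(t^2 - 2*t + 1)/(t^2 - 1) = (t - 1)/(t + 1)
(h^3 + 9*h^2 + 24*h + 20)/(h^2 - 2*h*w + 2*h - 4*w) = (-h^2 - 7*h - 10)/(-h + 2*w)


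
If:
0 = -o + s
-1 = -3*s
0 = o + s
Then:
No Solution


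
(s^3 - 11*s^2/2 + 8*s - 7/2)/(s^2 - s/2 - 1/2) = (2*s^2 - 9*s + 7)/(2*s + 1)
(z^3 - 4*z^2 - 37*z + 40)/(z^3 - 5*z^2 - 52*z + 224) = (z^2 + 4*z - 5)/(z^2 + 3*z - 28)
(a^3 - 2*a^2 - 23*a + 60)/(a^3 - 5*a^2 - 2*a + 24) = (a + 5)/(a + 2)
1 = 1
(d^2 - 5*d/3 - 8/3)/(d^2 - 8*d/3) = (d + 1)/d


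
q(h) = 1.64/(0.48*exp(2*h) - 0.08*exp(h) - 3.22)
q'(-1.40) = -0.01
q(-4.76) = -0.51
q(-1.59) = -0.51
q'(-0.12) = -0.13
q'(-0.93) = -0.02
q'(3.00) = -0.02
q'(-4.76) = 0.00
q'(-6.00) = 0.00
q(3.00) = 0.01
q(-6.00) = -0.51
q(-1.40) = -0.51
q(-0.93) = -0.52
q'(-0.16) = -0.12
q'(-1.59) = -0.00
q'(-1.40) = -0.01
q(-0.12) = -0.56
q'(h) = 1.64*(-0.96*exp(2*h) + 0.08*exp(h))/(0.48*exp(2*h) - 0.08*exp(h) - 3.22)^2 = (0.1312 - 1.5744*exp(h))*exp(h)/(-0.48*exp(2*h) + 0.08*exp(h) + 3.22)^2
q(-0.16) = -0.56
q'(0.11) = -0.25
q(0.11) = -0.60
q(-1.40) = -0.51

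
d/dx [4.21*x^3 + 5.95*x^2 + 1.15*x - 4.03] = 12.63*x^2 + 11.9*x + 1.15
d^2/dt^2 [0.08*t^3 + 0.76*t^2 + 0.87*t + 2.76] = 0.48*t + 1.52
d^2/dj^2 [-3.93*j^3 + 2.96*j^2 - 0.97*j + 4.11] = 5.92 - 23.58*j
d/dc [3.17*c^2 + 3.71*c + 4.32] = 6.34*c + 3.71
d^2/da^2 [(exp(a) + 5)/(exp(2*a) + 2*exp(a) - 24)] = (exp(4*a) + 18*exp(3*a) + 174*exp(2*a) + 548*exp(a) + 816)*exp(a)/(exp(6*a) + 6*exp(5*a) - 60*exp(4*a) - 280*exp(3*a) + 1440*exp(2*a) + 3456*exp(a) - 13824)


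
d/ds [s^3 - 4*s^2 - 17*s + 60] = 3*s^2 - 8*s - 17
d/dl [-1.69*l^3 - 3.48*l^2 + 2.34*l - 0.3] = -5.07*l^2 - 6.96*l + 2.34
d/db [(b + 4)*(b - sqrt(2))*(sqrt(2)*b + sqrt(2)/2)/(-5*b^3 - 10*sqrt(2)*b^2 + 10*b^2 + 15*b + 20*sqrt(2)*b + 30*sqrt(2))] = (-12*b^4 + 13*sqrt(2)*b^4 - 4*b^3 + 20*sqrt(2)*b^3 - 33*sqrt(2)*b^2 + 160*b^2 - 80*sqrt(2)*b + 248*b - 76*sqrt(2) + 72)/(10*(b^6 - 4*b^5 + 4*sqrt(2)*b^5 - 16*sqrt(2)*b^4 + 6*b^4 - 20*b^3 - 8*sqrt(2)*b^3 - 7*b^2 + 48*sqrt(2)*b^2 + 36*sqrt(2)*b + 96*b + 72))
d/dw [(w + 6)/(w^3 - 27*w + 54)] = -2/(w^3 - 9*w^2 + 27*w - 27)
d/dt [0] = 0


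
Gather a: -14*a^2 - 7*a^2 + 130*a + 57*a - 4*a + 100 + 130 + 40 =-21*a^2 + 183*a + 270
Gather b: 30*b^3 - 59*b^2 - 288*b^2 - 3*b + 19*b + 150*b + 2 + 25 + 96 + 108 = 30*b^3 - 347*b^2 + 166*b + 231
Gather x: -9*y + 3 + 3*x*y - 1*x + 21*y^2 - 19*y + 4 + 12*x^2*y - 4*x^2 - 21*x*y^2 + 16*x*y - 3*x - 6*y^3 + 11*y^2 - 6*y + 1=x^2*(12*y - 4) + x*(-21*y^2 + 19*y - 4) - 6*y^3 + 32*y^2 - 34*y + 8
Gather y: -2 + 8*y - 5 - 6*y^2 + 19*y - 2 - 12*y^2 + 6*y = -18*y^2 + 33*y - 9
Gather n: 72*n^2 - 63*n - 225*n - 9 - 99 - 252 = 72*n^2 - 288*n - 360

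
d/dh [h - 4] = 1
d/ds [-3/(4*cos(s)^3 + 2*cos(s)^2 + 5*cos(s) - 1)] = 3*(12*sin(s)^2 - 4*cos(s) - 17)*sin(s)/(8*cos(s) + cos(2*s) + cos(3*s))^2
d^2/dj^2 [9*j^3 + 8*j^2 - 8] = 54*j + 16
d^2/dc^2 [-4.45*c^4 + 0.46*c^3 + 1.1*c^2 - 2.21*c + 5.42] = -53.4*c^2 + 2.76*c + 2.2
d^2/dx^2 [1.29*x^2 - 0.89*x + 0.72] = 2.58000000000000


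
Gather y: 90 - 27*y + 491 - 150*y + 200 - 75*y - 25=756 - 252*y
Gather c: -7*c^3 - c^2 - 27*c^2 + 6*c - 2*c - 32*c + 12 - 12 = -7*c^3 - 28*c^2 - 28*c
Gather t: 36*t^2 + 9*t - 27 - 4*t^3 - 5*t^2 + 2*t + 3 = -4*t^3 + 31*t^2 + 11*t - 24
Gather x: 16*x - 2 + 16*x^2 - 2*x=16*x^2 + 14*x - 2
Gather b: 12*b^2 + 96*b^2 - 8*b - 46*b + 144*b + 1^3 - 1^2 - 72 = 108*b^2 + 90*b - 72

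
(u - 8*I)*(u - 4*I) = u^2 - 12*I*u - 32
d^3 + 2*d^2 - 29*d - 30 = (d - 5)*(d + 1)*(d + 6)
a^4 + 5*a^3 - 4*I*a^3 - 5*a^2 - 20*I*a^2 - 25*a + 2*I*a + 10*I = (a + 5)*(a - 2*I)*(a - I)^2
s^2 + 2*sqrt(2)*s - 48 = (s - 4*sqrt(2))*(s + 6*sqrt(2))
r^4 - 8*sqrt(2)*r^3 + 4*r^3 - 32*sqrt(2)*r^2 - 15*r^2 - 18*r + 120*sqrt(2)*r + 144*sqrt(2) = (r - 3)*(r + 1)*(r + 6)*(r - 8*sqrt(2))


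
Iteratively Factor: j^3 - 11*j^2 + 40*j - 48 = (j - 3)*(j^2 - 8*j + 16) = (j - 4)*(j - 3)*(j - 4)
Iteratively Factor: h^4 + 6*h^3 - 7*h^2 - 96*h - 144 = (h + 4)*(h^3 + 2*h^2 - 15*h - 36) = (h + 3)*(h + 4)*(h^2 - h - 12) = (h - 4)*(h + 3)*(h + 4)*(h + 3)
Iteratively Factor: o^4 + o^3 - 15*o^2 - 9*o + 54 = (o - 3)*(o^3 + 4*o^2 - 3*o - 18) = (o - 3)*(o - 2)*(o^2 + 6*o + 9) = (o - 3)*(o - 2)*(o + 3)*(o + 3)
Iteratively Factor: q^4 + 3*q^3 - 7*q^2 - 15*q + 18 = (q - 2)*(q^3 + 5*q^2 + 3*q - 9) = (q - 2)*(q - 1)*(q^2 + 6*q + 9) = (q - 2)*(q - 1)*(q + 3)*(q + 3)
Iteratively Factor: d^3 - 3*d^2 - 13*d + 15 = (d - 5)*(d^2 + 2*d - 3) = (d - 5)*(d + 3)*(d - 1)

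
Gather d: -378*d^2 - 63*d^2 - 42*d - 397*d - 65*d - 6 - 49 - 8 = -441*d^2 - 504*d - 63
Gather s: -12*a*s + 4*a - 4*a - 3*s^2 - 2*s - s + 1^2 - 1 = -3*s^2 + s*(-12*a - 3)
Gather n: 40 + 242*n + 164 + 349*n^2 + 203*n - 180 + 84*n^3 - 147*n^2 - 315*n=84*n^3 + 202*n^2 + 130*n + 24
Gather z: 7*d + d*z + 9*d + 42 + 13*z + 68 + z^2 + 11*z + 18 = 16*d + z^2 + z*(d + 24) + 128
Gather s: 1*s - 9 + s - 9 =2*s - 18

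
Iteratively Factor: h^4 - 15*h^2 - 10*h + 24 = (h + 2)*(h^3 - 2*h^2 - 11*h + 12) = (h - 4)*(h + 2)*(h^2 + 2*h - 3) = (h - 4)*(h - 1)*(h + 2)*(h + 3)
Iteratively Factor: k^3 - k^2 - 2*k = (k)*(k^2 - k - 2) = k*(k - 2)*(k + 1)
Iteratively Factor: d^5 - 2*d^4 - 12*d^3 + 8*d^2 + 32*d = (d + 2)*(d^4 - 4*d^3 - 4*d^2 + 16*d) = (d - 2)*(d + 2)*(d^3 - 2*d^2 - 8*d) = (d - 4)*(d - 2)*(d + 2)*(d^2 + 2*d) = (d - 4)*(d - 2)*(d + 2)^2*(d)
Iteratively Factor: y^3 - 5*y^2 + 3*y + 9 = (y - 3)*(y^2 - 2*y - 3) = (y - 3)*(y + 1)*(y - 3)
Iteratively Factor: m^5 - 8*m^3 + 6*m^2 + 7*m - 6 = (m - 1)*(m^4 + m^3 - 7*m^2 - m + 6) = (m - 2)*(m - 1)*(m^3 + 3*m^2 - m - 3) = (m - 2)*(m - 1)*(m + 1)*(m^2 + 2*m - 3) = (m - 2)*(m - 1)*(m + 1)*(m + 3)*(m - 1)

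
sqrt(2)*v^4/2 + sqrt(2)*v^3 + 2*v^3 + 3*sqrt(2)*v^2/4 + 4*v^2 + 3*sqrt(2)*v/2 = v*(v + 2)*(v + 3*sqrt(2)/2)*(sqrt(2)*v/2 + 1/2)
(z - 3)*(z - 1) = z^2 - 4*z + 3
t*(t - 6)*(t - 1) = t^3 - 7*t^2 + 6*t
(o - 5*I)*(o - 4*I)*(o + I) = o^3 - 8*I*o^2 - 11*o - 20*I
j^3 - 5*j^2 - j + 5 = (j - 5)*(j - 1)*(j + 1)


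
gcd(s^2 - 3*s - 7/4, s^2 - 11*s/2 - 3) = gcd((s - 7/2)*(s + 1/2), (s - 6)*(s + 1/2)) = s + 1/2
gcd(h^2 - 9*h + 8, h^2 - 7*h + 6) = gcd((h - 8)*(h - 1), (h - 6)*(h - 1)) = h - 1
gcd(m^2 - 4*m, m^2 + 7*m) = m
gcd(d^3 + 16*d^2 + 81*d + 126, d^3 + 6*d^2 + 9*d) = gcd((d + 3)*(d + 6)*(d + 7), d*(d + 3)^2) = d + 3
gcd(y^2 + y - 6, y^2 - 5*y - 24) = y + 3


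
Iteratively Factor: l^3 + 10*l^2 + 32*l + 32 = (l + 4)*(l^2 + 6*l + 8) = (l + 2)*(l + 4)*(l + 4)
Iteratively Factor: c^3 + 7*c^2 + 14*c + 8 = (c + 4)*(c^2 + 3*c + 2) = (c + 2)*(c + 4)*(c + 1)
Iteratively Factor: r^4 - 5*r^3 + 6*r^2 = (r)*(r^3 - 5*r^2 + 6*r) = r^2*(r^2 - 5*r + 6) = r^2*(r - 2)*(r - 3)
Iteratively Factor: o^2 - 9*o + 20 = (o - 4)*(o - 5)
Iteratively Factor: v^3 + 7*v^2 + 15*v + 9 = (v + 3)*(v^2 + 4*v + 3) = (v + 3)^2*(v + 1)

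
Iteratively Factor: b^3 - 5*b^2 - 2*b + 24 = (b - 4)*(b^2 - b - 6) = (b - 4)*(b - 3)*(b + 2)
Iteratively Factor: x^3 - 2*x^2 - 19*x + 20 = (x - 5)*(x^2 + 3*x - 4) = (x - 5)*(x - 1)*(x + 4)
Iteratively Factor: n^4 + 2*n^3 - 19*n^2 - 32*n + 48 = (n - 4)*(n^3 + 6*n^2 + 5*n - 12) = (n - 4)*(n - 1)*(n^2 + 7*n + 12) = (n - 4)*(n - 1)*(n + 4)*(n + 3)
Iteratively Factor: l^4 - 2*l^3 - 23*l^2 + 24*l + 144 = (l - 4)*(l^3 + 2*l^2 - 15*l - 36) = (l - 4)^2*(l^2 + 6*l + 9) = (l - 4)^2*(l + 3)*(l + 3)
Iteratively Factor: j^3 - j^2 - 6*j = (j - 3)*(j^2 + 2*j) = j*(j - 3)*(j + 2)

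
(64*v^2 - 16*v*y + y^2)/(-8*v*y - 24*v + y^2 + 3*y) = (-8*v + y)/(y + 3)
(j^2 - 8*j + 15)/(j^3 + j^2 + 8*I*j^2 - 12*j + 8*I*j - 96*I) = (j - 5)/(j^2 + j*(4 + 8*I) + 32*I)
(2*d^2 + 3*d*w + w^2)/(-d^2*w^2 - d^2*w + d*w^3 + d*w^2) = (2*d^2 + 3*d*w + w^2)/(d*w*(-d*w - d + w^2 + w))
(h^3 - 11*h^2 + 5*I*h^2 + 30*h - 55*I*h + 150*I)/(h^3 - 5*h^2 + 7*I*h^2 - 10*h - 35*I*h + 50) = (h - 6)/(h + 2*I)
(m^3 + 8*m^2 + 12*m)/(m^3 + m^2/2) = 2*(m^2 + 8*m + 12)/(m*(2*m + 1))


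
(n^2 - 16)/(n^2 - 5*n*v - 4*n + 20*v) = (-n - 4)/(-n + 5*v)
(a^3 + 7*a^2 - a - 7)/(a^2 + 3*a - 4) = (a^2 + 8*a + 7)/(a + 4)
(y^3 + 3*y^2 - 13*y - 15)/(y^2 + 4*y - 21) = (y^2 + 6*y + 5)/(y + 7)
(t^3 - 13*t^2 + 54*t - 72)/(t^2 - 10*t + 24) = t - 3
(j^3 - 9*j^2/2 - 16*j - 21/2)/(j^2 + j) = j - 11/2 - 21/(2*j)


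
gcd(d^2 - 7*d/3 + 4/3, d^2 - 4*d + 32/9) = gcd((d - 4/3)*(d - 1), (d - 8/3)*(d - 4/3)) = d - 4/3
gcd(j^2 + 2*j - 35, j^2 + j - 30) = j - 5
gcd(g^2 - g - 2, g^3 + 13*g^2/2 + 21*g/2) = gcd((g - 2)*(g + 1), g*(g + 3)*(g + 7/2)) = 1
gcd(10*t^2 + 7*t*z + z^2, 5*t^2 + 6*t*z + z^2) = 5*t + z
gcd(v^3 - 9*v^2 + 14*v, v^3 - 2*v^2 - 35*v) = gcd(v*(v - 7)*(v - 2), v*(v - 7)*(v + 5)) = v^2 - 7*v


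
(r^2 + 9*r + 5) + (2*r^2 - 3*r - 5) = 3*r^2 + 6*r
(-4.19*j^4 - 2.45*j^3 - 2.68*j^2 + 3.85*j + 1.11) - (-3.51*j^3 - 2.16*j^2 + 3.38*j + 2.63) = -4.19*j^4 + 1.06*j^3 - 0.52*j^2 + 0.47*j - 1.52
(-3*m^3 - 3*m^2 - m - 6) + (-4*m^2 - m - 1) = -3*m^3 - 7*m^2 - 2*m - 7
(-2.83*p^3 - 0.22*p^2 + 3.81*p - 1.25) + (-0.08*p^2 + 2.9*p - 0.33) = -2.83*p^3 - 0.3*p^2 + 6.71*p - 1.58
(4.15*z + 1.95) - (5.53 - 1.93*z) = 6.08*z - 3.58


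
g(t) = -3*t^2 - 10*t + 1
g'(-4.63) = 17.78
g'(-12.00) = 62.00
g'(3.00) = -28.00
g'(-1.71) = 0.26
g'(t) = -6*t - 10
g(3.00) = -56.00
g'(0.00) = -10.00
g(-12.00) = -311.00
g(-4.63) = -17.01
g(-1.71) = 9.33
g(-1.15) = 8.53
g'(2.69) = -26.14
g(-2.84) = 5.20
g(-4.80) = -20.12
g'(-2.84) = 7.04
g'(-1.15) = -3.10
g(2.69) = -47.61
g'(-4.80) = 18.80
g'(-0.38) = -7.72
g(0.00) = 1.00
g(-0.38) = 4.37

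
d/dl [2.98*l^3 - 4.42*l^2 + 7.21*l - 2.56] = 8.94*l^2 - 8.84*l + 7.21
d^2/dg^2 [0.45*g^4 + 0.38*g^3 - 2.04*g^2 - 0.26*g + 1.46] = 5.4*g^2 + 2.28*g - 4.08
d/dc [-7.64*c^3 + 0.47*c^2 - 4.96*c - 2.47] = -22.92*c^2 + 0.94*c - 4.96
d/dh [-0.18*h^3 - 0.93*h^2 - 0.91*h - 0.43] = -0.54*h^2 - 1.86*h - 0.91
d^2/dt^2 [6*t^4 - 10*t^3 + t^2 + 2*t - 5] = 72*t^2 - 60*t + 2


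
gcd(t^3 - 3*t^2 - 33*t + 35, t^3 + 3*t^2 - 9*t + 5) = t^2 + 4*t - 5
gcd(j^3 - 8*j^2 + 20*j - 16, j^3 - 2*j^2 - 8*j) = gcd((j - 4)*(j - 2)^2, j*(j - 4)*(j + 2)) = j - 4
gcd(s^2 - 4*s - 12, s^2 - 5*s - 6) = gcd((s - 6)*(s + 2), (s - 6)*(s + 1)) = s - 6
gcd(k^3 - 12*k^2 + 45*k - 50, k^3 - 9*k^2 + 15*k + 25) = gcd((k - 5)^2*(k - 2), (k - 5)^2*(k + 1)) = k^2 - 10*k + 25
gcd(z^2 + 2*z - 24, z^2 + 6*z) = z + 6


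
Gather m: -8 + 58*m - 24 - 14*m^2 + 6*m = -14*m^2 + 64*m - 32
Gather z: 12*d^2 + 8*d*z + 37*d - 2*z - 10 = 12*d^2 + 37*d + z*(8*d - 2) - 10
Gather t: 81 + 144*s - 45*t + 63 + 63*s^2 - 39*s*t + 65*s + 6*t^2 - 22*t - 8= 63*s^2 + 209*s + 6*t^2 + t*(-39*s - 67) + 136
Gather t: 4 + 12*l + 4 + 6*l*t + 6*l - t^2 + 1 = 6*l*t + 18*l - t^2 + 9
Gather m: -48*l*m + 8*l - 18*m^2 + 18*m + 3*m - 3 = 8*l - 18*m^2 + m*(21 - 48*l) - 3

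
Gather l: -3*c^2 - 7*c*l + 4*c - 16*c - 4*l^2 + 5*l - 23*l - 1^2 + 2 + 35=-3*c^2 - 12*c - 4*l^2 + l*(-7*c - 18) + 36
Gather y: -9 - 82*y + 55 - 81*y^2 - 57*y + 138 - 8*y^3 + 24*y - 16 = -8*y^3 - 81*y^2 - 115*y + 168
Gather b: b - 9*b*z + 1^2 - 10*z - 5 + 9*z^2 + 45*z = b*(1 - 9*z) + 9*z^2 + 35*z - 4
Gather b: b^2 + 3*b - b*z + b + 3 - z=b^2 + b*(4 - z) - z + 3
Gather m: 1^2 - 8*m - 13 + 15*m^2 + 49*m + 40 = 15*m^2 + 41*m + 28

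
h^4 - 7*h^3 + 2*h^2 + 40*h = h*(h - 5)*(h - 4)*(h + 2)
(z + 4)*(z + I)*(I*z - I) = I*z^3 - z^2 + 3*I*z^2 - 3*z - 4*I*z + 4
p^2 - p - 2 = (p - 2)*(p + 1)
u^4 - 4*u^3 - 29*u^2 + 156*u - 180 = (u - 5)*(u - 3)*(u - 2)*(u + 6)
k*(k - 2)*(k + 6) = k^3 + 4*k^2 - 12*k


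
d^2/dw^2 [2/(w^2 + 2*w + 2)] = 4*(-w^2 - 2*w + 4*(w + 1)^2 - 2)/(w^2 + 2*w + 2)^3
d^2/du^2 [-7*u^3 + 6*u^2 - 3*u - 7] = 12 - 42*u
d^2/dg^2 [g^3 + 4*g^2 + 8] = 6*g + 8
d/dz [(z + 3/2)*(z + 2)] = 2*z + 7/2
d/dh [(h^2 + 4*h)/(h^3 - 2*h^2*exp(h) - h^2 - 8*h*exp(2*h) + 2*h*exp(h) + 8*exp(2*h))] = (h*(h + 4)*(2*h^2*exp(h) - 3*h^2 + 16*h*exp(2*h) + 2*h*exp(h) + 2*h - 8*exp(2*h) - 2*exp(h)) + 2*(h + 2)*(h^3 - 2*h^2*exp(h) - h^2 - 8*h*exp(2*h) + 2*h*exp(h) + 8*exp(2*h)))/(h^3 - 2*h^2*exp(h) - h^2 - 8*h*exp(2*h) + 2*h*exp(h) + 8*exp(2*h))^2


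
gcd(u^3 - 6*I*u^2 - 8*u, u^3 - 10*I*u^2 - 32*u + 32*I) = u^2 - 6*I*u - 8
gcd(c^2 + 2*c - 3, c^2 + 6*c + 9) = c + 3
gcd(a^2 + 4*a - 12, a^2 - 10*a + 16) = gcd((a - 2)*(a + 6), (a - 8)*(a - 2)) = a - 2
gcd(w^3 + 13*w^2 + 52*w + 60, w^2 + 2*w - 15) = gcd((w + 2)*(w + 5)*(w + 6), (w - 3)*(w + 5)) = w + 5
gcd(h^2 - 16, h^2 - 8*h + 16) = h - 4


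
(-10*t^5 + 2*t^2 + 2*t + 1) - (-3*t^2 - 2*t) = -10*t^5 + 5*t^2 + 4*t + 1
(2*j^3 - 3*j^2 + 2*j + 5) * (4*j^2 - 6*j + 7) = 8*j^5 - 24*j^4 + 40*j^3 - 13*j^2 - 16*j + 35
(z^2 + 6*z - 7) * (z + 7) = z^3 + 13*z^2 + 35*z - 49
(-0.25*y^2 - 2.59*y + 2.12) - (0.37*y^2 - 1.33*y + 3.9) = -0.62*y^2 - 1.26*y - 1.78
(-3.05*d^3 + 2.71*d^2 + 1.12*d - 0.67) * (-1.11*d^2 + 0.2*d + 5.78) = 3.3855*d^5 - 3.6181*d^4 - 18.3302*d^3 + 16.6315*d^2 + 6.3396*d - 3.8726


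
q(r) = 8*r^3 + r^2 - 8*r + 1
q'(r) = 24*r^2 + 2*r - 8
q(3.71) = 393.60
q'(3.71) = 329.76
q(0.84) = -0.27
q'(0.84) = 10.61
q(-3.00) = -182.00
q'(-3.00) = 202.00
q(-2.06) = -48.21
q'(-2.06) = 89.73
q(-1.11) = 0.17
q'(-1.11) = 19.35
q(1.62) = 24.68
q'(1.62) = 58.23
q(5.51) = 1325.55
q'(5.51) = 731.66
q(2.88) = 177.36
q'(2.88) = 196.83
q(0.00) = 1.00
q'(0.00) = -8.00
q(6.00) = 1717.00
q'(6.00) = 868.00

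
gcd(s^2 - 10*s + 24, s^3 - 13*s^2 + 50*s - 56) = s - 4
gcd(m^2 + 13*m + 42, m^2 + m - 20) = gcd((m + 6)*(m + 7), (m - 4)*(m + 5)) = 1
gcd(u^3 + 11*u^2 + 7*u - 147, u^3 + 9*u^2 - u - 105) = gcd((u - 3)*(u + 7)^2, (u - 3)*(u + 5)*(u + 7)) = u^2 + 4*u - 21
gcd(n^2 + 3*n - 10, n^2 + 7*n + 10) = n + 5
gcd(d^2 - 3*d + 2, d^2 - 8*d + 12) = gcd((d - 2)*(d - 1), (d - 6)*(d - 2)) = d - 2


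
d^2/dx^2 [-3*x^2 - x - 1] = -6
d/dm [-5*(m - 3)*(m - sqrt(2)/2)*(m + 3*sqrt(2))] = -15*m^2 - 25*sqrt(2)*m + 30*m + 15 + 75*sqrt(2)/2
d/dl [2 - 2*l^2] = -4*l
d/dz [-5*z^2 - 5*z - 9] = -10*z - 5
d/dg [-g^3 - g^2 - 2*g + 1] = -3*g^2 - 2*g - 2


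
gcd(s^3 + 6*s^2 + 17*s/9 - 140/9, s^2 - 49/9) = s + 7/3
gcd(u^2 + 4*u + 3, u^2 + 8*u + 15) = u + 3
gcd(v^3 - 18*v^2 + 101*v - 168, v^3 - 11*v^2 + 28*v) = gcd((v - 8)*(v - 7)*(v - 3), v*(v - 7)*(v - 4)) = v - 7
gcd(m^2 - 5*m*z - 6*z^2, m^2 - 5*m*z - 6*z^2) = -m^2 + 5*m*z + 6*z^2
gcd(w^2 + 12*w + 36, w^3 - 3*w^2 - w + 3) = 1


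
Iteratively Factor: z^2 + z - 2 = (z + 2)*(z - 1)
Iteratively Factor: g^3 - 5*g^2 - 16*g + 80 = (g - 5)*(g^2 - 16) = (g - 5)*(g - 4)*(g + 4)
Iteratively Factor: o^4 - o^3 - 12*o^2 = (o)*(o^3 - o^2 - 12*o) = o*(o - 4)*(o^2 + 3*o) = o^2*(o - 4)*(o + 3)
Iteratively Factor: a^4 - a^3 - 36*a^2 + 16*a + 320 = (a + 4)*(a^3 - 5*a^2 - 16*a + 80) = (a - 5)*(a + 4)*(a^2 - 16) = (a - 5)*(a + 4)^2*(a - 4)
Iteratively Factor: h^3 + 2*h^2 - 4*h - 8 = (h + 2)*(h^2 - 4) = (h + 2)^2*(h - 2)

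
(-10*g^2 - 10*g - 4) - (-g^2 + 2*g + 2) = -9*g^2 - 12*g - 6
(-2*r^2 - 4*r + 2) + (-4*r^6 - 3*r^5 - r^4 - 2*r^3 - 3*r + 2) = -4*r^6 - 3*r^5 - r^4 - 2*r^3 - 2*r^2 - 7*r + 4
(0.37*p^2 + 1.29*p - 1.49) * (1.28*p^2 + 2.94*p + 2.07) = 0.4736*p^4 + 2.739*p^3 + 2.6513*p^2 - 1.7103*p - 3.0843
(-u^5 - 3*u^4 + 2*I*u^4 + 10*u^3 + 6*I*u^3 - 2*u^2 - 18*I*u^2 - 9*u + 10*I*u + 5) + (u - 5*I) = -u^5 - 3*u^4 + 2*I*u^4 + 10*u^3 + 6*I*u^3 - 2*u^2 - 18*I*u^2 - 8*u + 10*I*u + 5 - 5*I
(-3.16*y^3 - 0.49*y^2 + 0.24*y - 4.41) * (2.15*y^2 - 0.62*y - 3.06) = -6.794*y^5 + 0.9057*y^4 + 10.4894*y^3 - 8.1309*y^2 + 1.9998*y + 13.4946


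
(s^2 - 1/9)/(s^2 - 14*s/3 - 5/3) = (s - 1/3)/(s - 5)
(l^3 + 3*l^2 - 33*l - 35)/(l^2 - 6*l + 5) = (l^2 + 8*l + 7)/(l - 1)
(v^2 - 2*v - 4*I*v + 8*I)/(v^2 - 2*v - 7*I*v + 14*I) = (v - 4*I)/(v - 7*I)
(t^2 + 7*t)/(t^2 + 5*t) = (t + 7)/(t + 5)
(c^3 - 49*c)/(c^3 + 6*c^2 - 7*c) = (c - 7)/(c - 1)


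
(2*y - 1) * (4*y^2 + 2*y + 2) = 8*y^3 + 2*y - 2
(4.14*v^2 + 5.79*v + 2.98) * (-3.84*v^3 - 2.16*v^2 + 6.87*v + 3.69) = -15.8976*v^5 - 31.176*v^4 + 4.4922*v^3 + 48.6171*v^2 + 41.8377*v + 10.9962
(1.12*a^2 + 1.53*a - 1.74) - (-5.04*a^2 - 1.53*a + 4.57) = 6.16*a^2 + 3.06*a - 6.31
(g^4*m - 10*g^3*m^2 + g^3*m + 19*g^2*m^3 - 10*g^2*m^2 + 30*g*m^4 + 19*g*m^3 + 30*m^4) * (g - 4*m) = g^5*m - 14*g^4*m^2 + g^4*m + 59*g^3*m^3 - 14*g^3*m^2 - 46*g^2*m^4 + 59*g^2*m^3 - 120*g*m^5 - 46*g*m^4 - 120*m^5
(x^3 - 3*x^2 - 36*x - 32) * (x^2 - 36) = x^5 - 3*x^4 - 72*x^3 + 76*x^2 + 1296*x + 1152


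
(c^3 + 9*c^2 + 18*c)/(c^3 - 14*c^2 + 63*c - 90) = c*(c^2 + 9*c + 18)/(c^3 - 14*c^2 + 63*c - 90)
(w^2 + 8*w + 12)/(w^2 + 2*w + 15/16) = 16*(w^2 + 8*w + 12)/(16*w^2 + 32*w + 15)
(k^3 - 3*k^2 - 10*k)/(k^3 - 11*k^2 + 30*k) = (k + 2)/(k - 6)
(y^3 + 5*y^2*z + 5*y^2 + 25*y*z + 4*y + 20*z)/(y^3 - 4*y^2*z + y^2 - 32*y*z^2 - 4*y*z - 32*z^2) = (y^2 + 5*y*z + 4*y + 20*z)/(y^2 - 4*y*z - 32*z^2)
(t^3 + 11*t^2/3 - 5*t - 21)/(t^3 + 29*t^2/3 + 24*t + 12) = (3*t^2 + 2*t - 21)/(3*t^2 + 20*t + 12)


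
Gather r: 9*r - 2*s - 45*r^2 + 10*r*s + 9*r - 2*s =-45*r^2 + r*(10*s + 18) - 4*s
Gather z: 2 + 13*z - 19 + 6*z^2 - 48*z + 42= 6*z^2 - 35*z + 25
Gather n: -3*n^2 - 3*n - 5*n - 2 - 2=-3*n^2 - 8*n - 4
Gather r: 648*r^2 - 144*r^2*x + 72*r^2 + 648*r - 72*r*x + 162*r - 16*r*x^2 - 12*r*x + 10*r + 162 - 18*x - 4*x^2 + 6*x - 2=r^2*(720 - 144*x) + r*(-16*x^2 - 84*x + 820) - 4*x^2 - 12*x + 160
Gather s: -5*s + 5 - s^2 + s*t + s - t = -s^2 + s*(t - 4) - t + 5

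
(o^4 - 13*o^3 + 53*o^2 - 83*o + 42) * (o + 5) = o^5 - 8*o^4 - 12*o^3 + 182*o^2 - 373*o + 210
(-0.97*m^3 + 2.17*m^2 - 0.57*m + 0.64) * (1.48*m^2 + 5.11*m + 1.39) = -1.4356*m^5 - 1.7451*m^4 + 8.8968*m^3 + 1.0508*m^2 + 2.4781*m + 0.8896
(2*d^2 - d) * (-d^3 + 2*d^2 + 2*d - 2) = -2*d^5 + 5*d^4 + 2*d^3 - 6*d^2 + 2*d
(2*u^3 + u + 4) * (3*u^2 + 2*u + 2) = 6*u^5 + 4*u^4 + 7*u^3 + 14*u^2 + 10*u + 8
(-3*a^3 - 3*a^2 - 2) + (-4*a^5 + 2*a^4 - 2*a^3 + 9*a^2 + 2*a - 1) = -4*a^5 + 2*a^4 - 5*a^3 + 6*a^2 + 2*a - 3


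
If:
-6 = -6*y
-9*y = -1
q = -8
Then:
No Solution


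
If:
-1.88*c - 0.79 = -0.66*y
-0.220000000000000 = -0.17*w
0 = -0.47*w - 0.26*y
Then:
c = -1.24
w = 1.29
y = -2.34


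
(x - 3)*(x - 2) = x^2 - 5*x + 6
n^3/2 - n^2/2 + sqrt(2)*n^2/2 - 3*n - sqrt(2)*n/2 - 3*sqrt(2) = (n/2 + 1)*(n - 3)*(n + sqrt(2))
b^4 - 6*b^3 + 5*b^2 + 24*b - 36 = (b - 3)^2*(b - 2)*(b + 2)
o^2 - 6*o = o*(o - 6)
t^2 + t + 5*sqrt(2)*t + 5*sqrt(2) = (t + 1)*(t + 5*sqrt(2))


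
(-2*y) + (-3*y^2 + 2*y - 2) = -3*y^2 - 2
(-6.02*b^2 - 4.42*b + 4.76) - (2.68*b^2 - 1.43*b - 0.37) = -8.7*b^2 - 2.99*b + 5.13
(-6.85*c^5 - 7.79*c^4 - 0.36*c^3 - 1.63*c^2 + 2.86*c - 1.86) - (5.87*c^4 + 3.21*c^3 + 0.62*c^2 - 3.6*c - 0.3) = -6.85*c^5 - 13.66*c^4 - 3.57*c^3 - 2.25*c^2 + 6.46*c - 1.56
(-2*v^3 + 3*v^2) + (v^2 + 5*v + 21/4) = -2*v^3 + 4*v^2 + 5*v + 21/4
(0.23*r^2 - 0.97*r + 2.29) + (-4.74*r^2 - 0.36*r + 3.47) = -4.51*r^2 - 1.33*r + 5.76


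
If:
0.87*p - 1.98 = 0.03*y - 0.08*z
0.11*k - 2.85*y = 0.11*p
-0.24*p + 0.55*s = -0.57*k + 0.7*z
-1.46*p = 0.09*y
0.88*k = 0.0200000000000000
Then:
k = 0.02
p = -0.00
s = 31.48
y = 0.00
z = 24.75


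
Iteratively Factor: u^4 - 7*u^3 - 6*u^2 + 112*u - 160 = (u - 4)*(u^3 - 3*u^2 - 18*u + 40) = (u - 4)*(u - 2)*(u^2 - u - 20) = (u - 4)*(u - 2)*(u + 4)*(u - 5)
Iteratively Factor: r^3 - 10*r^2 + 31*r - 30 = (r - 2)*(r^2 - 8*r + 15) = (r - 3)*(r - 2)*(r - 5)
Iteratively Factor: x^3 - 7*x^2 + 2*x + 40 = (x + 2)*(x^2 - 9*x + 20) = (x - 5)*(x + 2)*(x - 4)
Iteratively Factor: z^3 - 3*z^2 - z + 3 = (z - 3)*(z^2 - 1) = (z - 3)*(z - 1)*(z + 1)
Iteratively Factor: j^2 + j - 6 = (j - 2)*(j + 3)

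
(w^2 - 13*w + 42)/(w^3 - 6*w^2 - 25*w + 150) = (w - 7)/(w^2 - 25)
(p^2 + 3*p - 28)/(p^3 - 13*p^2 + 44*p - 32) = (p + 7)/(p^2 - 9*p + 8)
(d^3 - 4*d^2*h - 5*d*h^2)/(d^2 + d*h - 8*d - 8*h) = d*(d - 5*h)/(d - 8)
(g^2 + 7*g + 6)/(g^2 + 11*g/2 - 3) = 2*(g + 1)/(2*g - 1)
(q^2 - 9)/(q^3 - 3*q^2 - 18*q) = (q - 3)/(q*(q - 6))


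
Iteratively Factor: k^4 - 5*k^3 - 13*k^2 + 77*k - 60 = (k + 4)*(k^3 - 9*k^2 + 23*k - 15) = (k - 5)*(k + 4)*(k^2 - 4*k + 3) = (k - 5)*(k - 1)*(k + 4)*(k - 3)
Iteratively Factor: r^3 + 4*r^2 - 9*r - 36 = (r + 3)*(r^2 + r - 12) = (r + 3)*(r + 4)*(r - 3)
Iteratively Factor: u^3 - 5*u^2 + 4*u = (u - 1)*(u^2 - 4*u) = u*(u - 1)*(u - 4)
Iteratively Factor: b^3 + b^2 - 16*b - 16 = (b + 1)*(b^2 - 16) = (b - 4)*(b + 1)*(b + 4)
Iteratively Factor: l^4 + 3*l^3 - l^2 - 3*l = (l - 1)*(l^3 + 4*l^2 + 3*l) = (l - 1)*(l + 1)*(l^2 + 3*l) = l*(l - 1)*(l + 1)*(l + 3)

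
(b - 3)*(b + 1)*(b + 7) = b^3 + 5*b^2 - 17*b - 21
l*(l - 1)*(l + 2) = l^3 + l^2 - 2*l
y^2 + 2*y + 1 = (y + 1)^2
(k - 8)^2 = k^2 - 16*k + 64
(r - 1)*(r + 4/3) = r^2 + r/3 - 4/3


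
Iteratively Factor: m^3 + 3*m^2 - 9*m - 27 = (m + 3)*(m^2 - 9) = (m + 3)^2*(m - 3)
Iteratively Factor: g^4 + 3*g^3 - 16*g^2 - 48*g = (g)*(g^3 + 3*g^2 - 16*g - 48) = g*(g + 3)*(g^2 - 16) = g*(g - 4)*(g + 3)*(g + 4)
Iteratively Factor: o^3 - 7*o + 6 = (o - 2)*(o^2 + 2*o - 3) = (o - 2)*(o - 1)*(o + 3)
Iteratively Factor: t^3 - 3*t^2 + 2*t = (t - 2)*(t^2 - t) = t*(t - 2)*(t - 1)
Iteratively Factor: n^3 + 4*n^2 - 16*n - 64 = (n + 4)*(n^2 - 16) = (n + 4)^2*(n - 4)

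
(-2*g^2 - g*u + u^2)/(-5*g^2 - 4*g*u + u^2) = (-2*g + u)/(-5*g + u)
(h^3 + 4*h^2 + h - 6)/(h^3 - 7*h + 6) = (h + 2)/(h - 2)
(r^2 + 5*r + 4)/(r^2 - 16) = (r + 1)/(r - 4)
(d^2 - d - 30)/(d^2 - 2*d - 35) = (d - 6)/(d - 7)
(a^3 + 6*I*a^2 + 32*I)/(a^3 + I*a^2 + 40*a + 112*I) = (a - 2*I)/(a - 7*I)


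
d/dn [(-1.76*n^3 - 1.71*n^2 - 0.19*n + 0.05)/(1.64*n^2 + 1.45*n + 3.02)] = (-2.8864*n^4 - 5.104*n^3 - 18.1135*n^2 - 10.4924*n - 0.6463)/(2.6896*n^4 + 4.756*n^3 + 12.0081*n^2 + 8.758*n + 9.1204)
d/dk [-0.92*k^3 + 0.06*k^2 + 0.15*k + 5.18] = -2.76*k^2 + 0.12*k + 0.15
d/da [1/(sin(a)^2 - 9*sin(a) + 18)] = (9 - 2*sin(a))*cos(a)/(sin(a)^2 - 9*sin(a) + 18)^2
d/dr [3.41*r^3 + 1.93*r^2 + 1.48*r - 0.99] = 10.23*r^2 + 3.86*r + 1.48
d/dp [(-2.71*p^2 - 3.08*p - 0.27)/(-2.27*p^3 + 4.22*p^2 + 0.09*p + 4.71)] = (-6.1517*p^4 - 13.9832*p^3 + 10.915*p^2 - 23.2494*p - 14.4825)/(5.1529*p^6 - 19.1588*p^5 + 17.3998*p^4 - 20.6238*p^3 + 39.7605*p^2 + 0.8478*p + 22.1841)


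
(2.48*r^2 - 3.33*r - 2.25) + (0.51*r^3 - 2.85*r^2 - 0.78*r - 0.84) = 0.51*r^3 - 0.37*r^2 - 4.11*r - 3.09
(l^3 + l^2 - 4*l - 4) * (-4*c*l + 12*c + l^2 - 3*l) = -4*c*l^4 + 8*c*l^3 + 28*c*l^2 - 32*c*l - 48*c + l^5 - 2*l^4 - 7*l^3 + 8*l^2 + 12*l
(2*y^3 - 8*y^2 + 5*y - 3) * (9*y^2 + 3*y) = 18*y^5 - 66*y^4 + 21*y^3 - 12*y^2 - 9*y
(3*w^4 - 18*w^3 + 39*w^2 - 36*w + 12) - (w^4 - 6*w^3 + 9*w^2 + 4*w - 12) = 2*w^4 - 12*w^3 + 30*w^2 - 40*w + 24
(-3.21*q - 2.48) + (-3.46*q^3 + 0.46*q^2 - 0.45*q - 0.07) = -3.46*q^3 + 0.46*q^2 - 3.66*q - 2.55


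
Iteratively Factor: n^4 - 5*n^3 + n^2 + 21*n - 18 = (n - 3)*(n^3 - 2*n^2 - 5*n + 6) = (n - 3)*(n - 1)*(n^2 - n - 6) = (n - 3)^2*(n - 1)*(n + 2)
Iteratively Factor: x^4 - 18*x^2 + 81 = (x - 3)*(x^3 + 3*x^2 - 9*x - 27) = (x - 3)*(x + 3)*(x^2 - 9) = (x - 3)*(x + 3)^2*(x - 3)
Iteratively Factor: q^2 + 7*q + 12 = (q + 4)*(q + 3)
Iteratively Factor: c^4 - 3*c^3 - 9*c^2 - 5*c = (c + 1)*(c^3 - 4*c^2 - 5*c) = (c + 1)^2*(c^2 - 5*c) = (c - 5)*(c + 1)^2*(c)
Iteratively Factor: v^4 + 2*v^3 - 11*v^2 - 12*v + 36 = (v + 3)*(v^3 - v^2 - 8*v + 12) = (v + 3)^2*(v^2 - 4*v + 4) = (v - 2)*(v + 3)^2*(v - 2)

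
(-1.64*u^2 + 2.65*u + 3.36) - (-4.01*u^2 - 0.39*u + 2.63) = 2.37*u^2 + 3.04*u + 0.73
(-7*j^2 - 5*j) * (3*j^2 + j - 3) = -21*j^4 - 22*j^3 + 16*j^2 + 15*j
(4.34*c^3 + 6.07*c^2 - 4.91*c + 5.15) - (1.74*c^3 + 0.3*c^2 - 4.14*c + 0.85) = 2.6*c^3 + 5.77*c^2 - 0.77*c + 4.3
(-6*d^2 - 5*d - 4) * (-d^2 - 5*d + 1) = 6*d^4 + 35*d^3 + 23*d^2 + 15*d - 4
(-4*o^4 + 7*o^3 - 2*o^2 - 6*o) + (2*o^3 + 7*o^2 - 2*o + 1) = -4*o^4 + 9*o^3 + 5*o^2 - 8*o + 1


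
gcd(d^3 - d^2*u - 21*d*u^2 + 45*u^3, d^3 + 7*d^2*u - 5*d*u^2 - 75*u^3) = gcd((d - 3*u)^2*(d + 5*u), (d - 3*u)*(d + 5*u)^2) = -d^2 - 2*d*u + 15*u^2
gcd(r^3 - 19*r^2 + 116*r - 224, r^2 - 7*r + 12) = r - 4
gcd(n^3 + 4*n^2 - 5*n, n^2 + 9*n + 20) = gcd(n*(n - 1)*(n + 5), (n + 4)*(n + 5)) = n + 5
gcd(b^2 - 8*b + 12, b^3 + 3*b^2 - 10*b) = b - 2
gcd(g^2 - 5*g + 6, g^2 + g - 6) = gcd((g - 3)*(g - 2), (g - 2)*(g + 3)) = g - 2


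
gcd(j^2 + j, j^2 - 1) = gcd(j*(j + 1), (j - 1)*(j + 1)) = j + 1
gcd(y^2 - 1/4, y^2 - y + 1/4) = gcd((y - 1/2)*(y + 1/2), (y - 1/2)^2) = y - 1/2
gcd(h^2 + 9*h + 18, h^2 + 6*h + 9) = h + 3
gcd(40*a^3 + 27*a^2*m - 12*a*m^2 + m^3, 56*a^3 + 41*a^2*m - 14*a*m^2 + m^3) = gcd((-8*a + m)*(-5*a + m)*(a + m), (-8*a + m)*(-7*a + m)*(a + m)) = 8*a^2 + 7*a*m - m^2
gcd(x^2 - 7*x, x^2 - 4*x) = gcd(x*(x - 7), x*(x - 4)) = x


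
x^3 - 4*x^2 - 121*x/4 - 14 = (x - 8)*(x + 1/2)*(x + 7/2)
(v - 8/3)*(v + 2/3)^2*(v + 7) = v^4 + 17*v^3/3 - 112*v^2/9 - 620*v/27 - 224/27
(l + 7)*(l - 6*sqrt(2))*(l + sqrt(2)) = l^3 - 5*sqrt(2)*l^2 + 7*l^2 - 35*sqrt(2)*l - 12*l - 84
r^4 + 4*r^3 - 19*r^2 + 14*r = r*(r - 2)*(r - 1)*(r + 7)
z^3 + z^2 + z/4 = z*(z + 1/2)^2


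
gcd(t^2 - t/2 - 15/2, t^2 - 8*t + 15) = t - 3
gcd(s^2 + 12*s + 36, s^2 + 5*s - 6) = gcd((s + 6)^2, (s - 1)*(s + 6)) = s + 6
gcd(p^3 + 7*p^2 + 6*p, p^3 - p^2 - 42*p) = p^2 + 6*p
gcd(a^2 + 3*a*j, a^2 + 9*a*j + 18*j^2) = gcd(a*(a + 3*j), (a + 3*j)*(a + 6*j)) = a + 3*j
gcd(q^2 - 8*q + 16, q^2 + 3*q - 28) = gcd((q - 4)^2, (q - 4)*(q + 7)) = q - 4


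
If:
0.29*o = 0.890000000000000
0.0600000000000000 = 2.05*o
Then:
No Solution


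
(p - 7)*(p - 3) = p^2 - 10*p + 21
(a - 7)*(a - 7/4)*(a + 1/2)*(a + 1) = a^4 - 29*a^3/4 - 3*a^2/8 + 14*a + 49/8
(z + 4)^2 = z^2 + 8*z + 16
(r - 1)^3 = r^3 - 3*r^2 + 3*r - 1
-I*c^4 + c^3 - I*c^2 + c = c*(c - I)*(c + I)*(-I*c + 1)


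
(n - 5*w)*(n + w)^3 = n^4 - 2*n^3*w - 12*n^2*w^2 - 14*n*w^3 - 5*w^4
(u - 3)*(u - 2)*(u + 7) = u^3 + 2*u^2 - 29*u + 42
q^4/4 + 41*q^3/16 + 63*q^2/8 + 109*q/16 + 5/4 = (q/4 + 1)*(q + 1/4)*(q + 1)*(q + 5)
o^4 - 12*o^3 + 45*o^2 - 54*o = o*(o - 6)*(o - 3)^2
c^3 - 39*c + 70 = (c - 5)*(c - 2)*(c + 7)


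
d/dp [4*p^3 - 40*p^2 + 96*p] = 12*p^2 - 80*p + 96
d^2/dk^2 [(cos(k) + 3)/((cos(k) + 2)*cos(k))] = (-10*sin(k)^4/cos(k)^3 + sin(k)^2 - 17 - 14/cos(k) + 36/cos(k)^2 + 34/cos(k)^3)/(cos(k) + 2)^3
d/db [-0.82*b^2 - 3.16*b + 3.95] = -1.64*b - 3.16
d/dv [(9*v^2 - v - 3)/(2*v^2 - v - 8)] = (-7*v^2 - 132*v + 5)/(4*v^4 - 4*v^3 - 31*v^2 + 16*v + 64)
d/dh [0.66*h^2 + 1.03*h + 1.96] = 1.32*h + 1.03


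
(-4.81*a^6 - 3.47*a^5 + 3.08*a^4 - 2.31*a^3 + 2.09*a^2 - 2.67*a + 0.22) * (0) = 0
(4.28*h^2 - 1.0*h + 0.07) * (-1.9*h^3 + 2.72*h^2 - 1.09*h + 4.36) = -8.132*h^5 + 13.5416*h^4 - 7.5182*h^3 + 19.9412*h^2 - 4.4363*h + 0.3052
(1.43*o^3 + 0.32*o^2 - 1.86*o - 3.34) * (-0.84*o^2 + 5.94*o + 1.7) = -1.2012*o^5 + 8.2254*o^4 + 5.8942*o^3 - 7.6988*o^2 - 23.0016*o - 5.678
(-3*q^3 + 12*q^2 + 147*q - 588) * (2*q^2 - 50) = -6*q^5 + 24*q^4 + 444*q^3 - 1776*q^2 - 7350*q + 29400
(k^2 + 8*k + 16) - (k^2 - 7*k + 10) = 15*k + 6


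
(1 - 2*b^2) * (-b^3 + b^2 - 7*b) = 2*b^5 - 2*b^4 + 13*b^3 + b^2 - 7*b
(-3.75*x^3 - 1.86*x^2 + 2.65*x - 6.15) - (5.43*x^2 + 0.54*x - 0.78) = -3.75*x^3 - 7.29*x^2 + 2.11*x - 5.37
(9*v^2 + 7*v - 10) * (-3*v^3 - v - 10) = -27*v^5 - 21*v^4 + 21*v^3 - 97*v^2 - 60*v + 100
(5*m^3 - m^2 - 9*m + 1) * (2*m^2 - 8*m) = 10*m^5 - 42*m^4 - 10*m^3 + 74*m^2 - 8*m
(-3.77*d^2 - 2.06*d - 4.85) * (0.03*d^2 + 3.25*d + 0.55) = -0.1131*d^4 - 12.3143*d^3 - 8.914*d^2 - 16.8955*d - 2.6675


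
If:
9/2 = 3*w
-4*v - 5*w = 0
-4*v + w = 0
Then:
No Solution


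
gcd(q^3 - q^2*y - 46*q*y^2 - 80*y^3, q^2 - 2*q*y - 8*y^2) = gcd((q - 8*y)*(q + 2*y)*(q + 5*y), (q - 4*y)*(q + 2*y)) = q + 2*y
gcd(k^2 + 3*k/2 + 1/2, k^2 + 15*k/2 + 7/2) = k + 1/2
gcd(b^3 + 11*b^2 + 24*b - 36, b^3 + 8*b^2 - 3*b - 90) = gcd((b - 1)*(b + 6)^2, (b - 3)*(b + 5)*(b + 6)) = b + 6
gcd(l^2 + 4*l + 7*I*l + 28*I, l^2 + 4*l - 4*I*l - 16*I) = l + 4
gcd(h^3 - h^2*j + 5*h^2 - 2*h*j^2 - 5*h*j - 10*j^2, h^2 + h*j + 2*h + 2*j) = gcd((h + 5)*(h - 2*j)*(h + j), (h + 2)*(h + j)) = h + j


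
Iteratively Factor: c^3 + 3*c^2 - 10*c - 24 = (c - 3)*(c^2 + 6*c + 8) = (c - 3)*(c + 4)*(c + 2)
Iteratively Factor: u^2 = (u)*(u)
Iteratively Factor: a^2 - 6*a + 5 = (a - 1)*(a - 5)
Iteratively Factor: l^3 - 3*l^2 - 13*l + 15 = (l + 3)*(l^2 - 6*l + 5) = (l - 1)*(l + 3)*(l - 5)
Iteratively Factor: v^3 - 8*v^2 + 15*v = (v - 3)*(v^2 - 5*v) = v*(v - 3)*(v - 5)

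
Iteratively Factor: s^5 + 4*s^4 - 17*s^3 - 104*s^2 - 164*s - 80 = (s + 2)*(s^4 + 2*s^3 - 21*s^2 - 62*s - 40) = (s + 1)*(s + 2)*(s^3 + s^2 - 22*s - 40) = (s + 1)*(s + 2)^2*(s^2 - s - 20) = (s + 1)*(s + 2)^2*(s + 4)*(s - 5)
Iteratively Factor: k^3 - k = (k)*(k^2 - 1) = k*(k + 1)*(k - 1)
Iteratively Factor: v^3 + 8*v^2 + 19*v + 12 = (v + 3)*(v^2 + 5*v + 4) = (v + 1)*(v + 3)*(v + 4)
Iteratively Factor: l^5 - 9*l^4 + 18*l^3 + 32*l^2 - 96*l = (l - 4)*(l^4 - 5*l^3 - 2*l^2 + 24*l) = (l - 4)*(l + 2)*(l^3 - 7*l^2 + 12*l) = l*(l - 4)*(l + 2)*(l^2 - 7*l + 12) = l*(l - 4)^2*(l + 2)*(l - 3)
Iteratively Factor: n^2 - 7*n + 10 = (n - 2)*(n - 5)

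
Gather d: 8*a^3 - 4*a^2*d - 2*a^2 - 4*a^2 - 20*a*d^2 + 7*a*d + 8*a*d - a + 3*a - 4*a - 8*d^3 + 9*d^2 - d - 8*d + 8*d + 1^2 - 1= 8*a^3 - 6*a^2 - 2*a - 8*d^3 + d^2*(9 - 20*a) + d*(-4*a^2 + 15*a - 1)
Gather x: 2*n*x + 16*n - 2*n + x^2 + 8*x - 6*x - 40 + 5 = 14*n + x^2 + x*(2*n + 2) - 35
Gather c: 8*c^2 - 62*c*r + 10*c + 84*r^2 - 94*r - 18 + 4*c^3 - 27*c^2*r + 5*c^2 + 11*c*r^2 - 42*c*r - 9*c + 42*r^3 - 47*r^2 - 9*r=4*c^3 + c^2*(13 - 27*r) + c*(11*r^2 - 104*r + 1) + 42*r^3 + 37*r^2 - 103*r - 18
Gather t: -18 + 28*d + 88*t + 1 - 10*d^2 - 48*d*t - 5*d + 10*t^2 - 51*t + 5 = -10*d^2 + 23*d + 10*t^2 + t*(37 - 48*d) - 12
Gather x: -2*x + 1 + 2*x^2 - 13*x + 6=2*x^2 - 15*x + 7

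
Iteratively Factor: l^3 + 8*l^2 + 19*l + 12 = (l + 4)*(l^2 + 4*l + 3) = (l + 1)*(l + 4)*(l + 3)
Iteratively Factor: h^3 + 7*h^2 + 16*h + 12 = (h + 3)*(h^2 + 4*h + 4) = (h + 2)*(h + 3)*(h + 2)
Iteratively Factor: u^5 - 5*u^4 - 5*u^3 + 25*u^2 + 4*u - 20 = (u + 1)*(u^4 - 6*u^3 + u^2 + 24*u - 20) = (u - 1)*(u + 1)*(u^3 - 5*u^2 - 4*u + 20) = (u - 5)*(u - 1)*(u + 1)*(u^2 - 4) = (u - 5)*(u - 1)*(u + 1)*(u + 2)*(u - 2)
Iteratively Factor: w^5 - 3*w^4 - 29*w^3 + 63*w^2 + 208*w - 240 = (w - 5)*(w^4 + 2*w^3 - 19*w^2 - 32*w + 48) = (w - 5)*(w - 4)*(w^3 + 6*w^2 + 5*w - 12) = (w - 5)*(w - 4)*(w + 3)*(w^2 + 3*w - 4) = (w - 5)*(w - 4)*(w + 3)*(w + 4)*(w - 1)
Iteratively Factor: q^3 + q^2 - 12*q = (q - 3)*(q^2 + 4*q) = (q - 3)*(q + 4)*(q)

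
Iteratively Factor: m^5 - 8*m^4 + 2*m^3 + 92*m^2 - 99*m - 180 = (m + 1)*(m^4 - 9*m^3 + 11*m^2 + 81*m - 180) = (m - 5)*(m + 1)*(m^3 - 4*m^2 - 9*m + 36) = (m - 5)*(m + 1)*(m + 3)*(m^2 - 7*m + 12) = (m - 5)*(m - 4)*(m + 1)*(m + 3)*(m - 3)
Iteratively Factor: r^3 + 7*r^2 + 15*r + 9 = (r + 3)*(r^2 + 4*r + 3) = (r + 1)*(r + 3)*(r + 3)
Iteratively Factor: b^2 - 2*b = (b)*(b - 2)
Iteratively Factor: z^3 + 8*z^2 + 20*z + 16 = (z + 2)*(z^2 + 6*z + 8) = (z + 2)^2*(z + 4)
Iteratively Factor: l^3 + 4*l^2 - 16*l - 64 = (l + 4)*(l^2 - 16) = (l + 4)^2*(l - 4)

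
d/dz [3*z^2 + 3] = 6*z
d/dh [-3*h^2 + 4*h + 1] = 4 - 6*h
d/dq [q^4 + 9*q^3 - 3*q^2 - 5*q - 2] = 4*q^3 + 27*q^2 - 6*q - 5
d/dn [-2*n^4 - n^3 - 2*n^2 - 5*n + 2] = -8*n^3 - 3*n^2 - 4*n - 5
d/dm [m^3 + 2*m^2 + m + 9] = 3*m^2 + 4*m + 1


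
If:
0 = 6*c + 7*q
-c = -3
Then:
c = 3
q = -18/7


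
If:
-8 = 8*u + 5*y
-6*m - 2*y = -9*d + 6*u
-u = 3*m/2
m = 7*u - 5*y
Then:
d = -608/2115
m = 16/47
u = -24/47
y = -184/235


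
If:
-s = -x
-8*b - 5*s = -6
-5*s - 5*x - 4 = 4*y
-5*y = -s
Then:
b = 53/54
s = -10/27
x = -10/27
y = -2/27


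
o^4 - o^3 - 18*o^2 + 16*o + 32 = (o - 4)*(o - 2)*(o + 1)*(o + 4)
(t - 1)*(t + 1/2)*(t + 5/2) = t^3 + 2*t^2 - 7*t/4 - 5/4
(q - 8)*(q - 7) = q^2 - 15*q + 56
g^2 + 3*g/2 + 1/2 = (g + 1/2)*(g + 1)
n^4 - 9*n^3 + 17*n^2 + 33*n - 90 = (n - 5)*(n - 3)^2*(n + 2)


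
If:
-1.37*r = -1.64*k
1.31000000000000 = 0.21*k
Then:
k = 6.24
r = 7.47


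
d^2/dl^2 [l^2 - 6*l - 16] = 2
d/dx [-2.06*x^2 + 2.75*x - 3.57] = 2.75 - 4.12*x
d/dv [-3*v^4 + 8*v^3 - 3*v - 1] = -12*v^3 + 24*v^2 - 3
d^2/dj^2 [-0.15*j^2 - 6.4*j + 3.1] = -0.300000000000000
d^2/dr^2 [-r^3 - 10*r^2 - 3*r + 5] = -6*r - 20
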